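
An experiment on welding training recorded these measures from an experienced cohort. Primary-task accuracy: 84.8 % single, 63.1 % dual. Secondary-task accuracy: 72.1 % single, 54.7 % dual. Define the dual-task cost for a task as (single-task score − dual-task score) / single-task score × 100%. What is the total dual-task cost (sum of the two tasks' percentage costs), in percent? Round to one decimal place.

Primary cost = (84.8 − 63.1) / 84.8 × 100% = 25.5896%.
Secondary cost = (72.1 − 54.7) / 72.1 × 100% = 24.1331%.
Total = 25.5896% + 24.1331% = 49.7227% ≈ 49.7%.

49.7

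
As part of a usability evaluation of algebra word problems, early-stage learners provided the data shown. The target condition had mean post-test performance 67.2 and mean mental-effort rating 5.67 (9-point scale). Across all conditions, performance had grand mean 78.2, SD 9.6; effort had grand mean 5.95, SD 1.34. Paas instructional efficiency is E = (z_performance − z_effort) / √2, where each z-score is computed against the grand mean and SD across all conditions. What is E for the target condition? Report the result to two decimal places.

z_performance = (67.2 − 78.2) / 9.6 = -11.0000 / 9.6 = -1.1458.
z_effort = (5.67 − 5.95) / 1.34 = -0.2800 / 1.34 = -0.2090.
z_P − z_E = -1.1458 − (-0.2090) = -0.9368.
E = -0.9368 / √2 = -0.9368 / 1.41421 = -0.6624 ≈ -0.66.

-0.66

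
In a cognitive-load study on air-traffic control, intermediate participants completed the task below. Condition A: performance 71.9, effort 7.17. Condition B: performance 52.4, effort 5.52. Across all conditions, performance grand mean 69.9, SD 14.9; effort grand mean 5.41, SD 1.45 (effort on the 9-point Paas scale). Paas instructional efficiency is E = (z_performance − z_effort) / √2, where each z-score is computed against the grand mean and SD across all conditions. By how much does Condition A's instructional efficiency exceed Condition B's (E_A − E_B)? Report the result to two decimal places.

Condition A: z_P = (71.9 − 69.9)/14.9 = 0.1342; z_E = (7.17 − 5.41)/1.45 = 1.2138; E_A = (0.1342 − 1.2138)/√2 = -0.7634.
Condition B: z_P = (52.4 − 69.9)/14.9 = -1.1745; z_E = (5.52 − 5.41)/1.45 = 0.0759; E_B = (-1.1745 − 0.0759)/√2 = -0.8842.
E_A − E_B = -0.7634 − (-0.8842) = 0.1208 ≈ 0.12.

0.12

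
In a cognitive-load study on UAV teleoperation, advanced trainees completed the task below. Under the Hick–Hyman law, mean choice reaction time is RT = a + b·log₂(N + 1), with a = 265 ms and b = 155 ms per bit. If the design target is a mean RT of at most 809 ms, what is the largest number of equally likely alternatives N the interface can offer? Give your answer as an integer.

Set 265 + 155·log₂(N + 1) ≤ 809.
log₂(N + 1) ≤ (809 − 265) / 155 = 3.5097.
N + 1 ≤ 2^3.5097 = 11.3900.
N ≤ 10.3900, so the largest integer N is 10.

10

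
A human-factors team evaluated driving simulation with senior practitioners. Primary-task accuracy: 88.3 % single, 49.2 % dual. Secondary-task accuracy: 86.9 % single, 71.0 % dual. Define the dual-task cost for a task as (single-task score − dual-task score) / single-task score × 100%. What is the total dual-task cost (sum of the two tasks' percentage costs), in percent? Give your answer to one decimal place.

62.6

Primary cost = (88.3 − 49.2) / 88.3 × 100% = 44.2809%.
Secondary cost = (86.9 − 71.0) / 86.9 × 100% = 18.2969%.
Total = 44.2809% + 18.2969% = 62.5778% ≈ 62.6%.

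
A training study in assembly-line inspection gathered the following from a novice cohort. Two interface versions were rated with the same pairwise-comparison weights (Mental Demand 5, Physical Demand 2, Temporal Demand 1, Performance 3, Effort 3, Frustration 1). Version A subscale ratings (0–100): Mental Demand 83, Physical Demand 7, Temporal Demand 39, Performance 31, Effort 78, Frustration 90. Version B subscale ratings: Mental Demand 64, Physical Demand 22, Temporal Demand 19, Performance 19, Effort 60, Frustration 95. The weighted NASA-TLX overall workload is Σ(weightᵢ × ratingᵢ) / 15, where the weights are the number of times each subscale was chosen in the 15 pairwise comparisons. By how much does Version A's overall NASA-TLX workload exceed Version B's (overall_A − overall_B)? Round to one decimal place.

Version A weighted sum = 5·83 + 2·7 + 1·39 + 3·31 + 3·78 + 1·90 = 415 + 14 + 39 + 93 + 234 + 90 = 885; overall_A = 885/15 = 59.0000.
Version B weighted sum = 5·64 + 2·22 + 1·19 + 3·19 + 3·60 + 1·95 = 320 + 44 + 19 + 57 + 180 + 95 = 715; overall_B = 715/15 = 47.6667.
Difference = 59.0000 − 47.6667 = 11.3333 ≈ 11.3.

11.3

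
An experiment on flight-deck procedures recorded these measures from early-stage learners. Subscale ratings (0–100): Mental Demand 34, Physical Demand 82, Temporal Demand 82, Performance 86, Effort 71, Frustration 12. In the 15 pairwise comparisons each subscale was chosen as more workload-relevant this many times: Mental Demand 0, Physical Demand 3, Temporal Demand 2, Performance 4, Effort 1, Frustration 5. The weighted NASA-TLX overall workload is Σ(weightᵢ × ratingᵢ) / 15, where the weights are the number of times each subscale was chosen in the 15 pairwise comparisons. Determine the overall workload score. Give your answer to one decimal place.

59.0

The tallies are the weights (they sum to 15).
Weighted sum = 0·34 + 3·82 + 2·82 + 4·86 + 1·71 + 5·12
            = 0 + 246 + 164 + 344 + 71 + 60 = 885.
Overall workload = 885 / 15 = 59.0000 ≈ 59.0.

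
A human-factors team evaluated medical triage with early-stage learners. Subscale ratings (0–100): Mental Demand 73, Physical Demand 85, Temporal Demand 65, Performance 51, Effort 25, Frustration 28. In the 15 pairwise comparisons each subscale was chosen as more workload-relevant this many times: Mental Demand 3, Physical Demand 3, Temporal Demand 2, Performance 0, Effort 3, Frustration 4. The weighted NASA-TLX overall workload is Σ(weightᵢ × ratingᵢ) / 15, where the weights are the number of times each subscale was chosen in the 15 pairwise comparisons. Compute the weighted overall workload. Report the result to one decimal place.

The tallies are the weights (they sum to 15).
Weighted sum = 3·73 + 3·85 + 2·65 + 0·51 + 3·25 + 4·28
            = 219 + 255 + 130 + 0 + 75 + 112 = 791.
Overall workload = 791 / 15 = 52.7333 ≈ 52.7.

52.7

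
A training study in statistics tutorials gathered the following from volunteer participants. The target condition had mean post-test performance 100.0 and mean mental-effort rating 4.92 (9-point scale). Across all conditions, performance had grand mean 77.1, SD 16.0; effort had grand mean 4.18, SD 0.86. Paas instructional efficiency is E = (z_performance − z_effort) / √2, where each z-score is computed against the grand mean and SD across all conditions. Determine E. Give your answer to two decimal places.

z_performance = (100.0 − 77.1) / 16.0 = 22.9000 / 16.0 = 1.4313.
z_effort = (4.92 − 4.18) / 0.86 = 0.7400 / 0.86 = 0.8605.
z_P − z_E = 1.4313 − 0.8605 = 0.5708.
E = 0.5708 / √2 = 0.5708 / 1.41421 = 0.4036 ≈ 0.40.

0.40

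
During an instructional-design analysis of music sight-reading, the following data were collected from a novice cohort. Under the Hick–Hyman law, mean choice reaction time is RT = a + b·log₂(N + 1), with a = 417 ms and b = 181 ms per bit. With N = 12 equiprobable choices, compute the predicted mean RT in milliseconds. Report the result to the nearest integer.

log₂(12 + 1) = log₂(13) = 3.7004.
RT = 417 + 181 × 3.7004 = 417 + 669.7724 = 1086.7724 ms.
≈ 1087 ms.

1087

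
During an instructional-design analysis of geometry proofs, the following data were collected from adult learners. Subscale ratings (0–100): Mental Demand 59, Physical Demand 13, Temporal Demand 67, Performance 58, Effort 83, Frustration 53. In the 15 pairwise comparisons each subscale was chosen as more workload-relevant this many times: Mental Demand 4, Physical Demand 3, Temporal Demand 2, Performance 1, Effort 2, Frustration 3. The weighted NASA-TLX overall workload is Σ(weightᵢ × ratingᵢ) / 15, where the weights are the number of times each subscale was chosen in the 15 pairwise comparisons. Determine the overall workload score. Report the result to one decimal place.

The tallies are the weights (they sum to 15).
Weighted sum = 4·59 + 3·13 + 2·67 + 1·58 + 2·83 + 3·53
            = 236 + 39 + 134 + 58 + 166 + 159 = 792.
Overall workload = 792 / 15 = 52.8000 ≈ 52.8.

52.8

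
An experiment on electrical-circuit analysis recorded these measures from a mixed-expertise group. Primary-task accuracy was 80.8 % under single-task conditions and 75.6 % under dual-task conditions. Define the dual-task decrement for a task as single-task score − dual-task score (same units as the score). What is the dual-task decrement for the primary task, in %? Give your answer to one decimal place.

Decrement = 80.8 − 75.6 = 5.2000 % ≈ 5.2 %.

5.2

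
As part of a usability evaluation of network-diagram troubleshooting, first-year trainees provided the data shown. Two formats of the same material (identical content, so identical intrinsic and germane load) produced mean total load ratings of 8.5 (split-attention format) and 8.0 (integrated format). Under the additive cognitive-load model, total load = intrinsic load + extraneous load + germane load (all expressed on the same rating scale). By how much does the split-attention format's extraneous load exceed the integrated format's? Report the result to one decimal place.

0.5

Intrinsic and germane load are equal across formats, so the difference in total load equals the difference in extraneous load.
Extraneous-load difference = 8.5 − 8.0 = 0.5.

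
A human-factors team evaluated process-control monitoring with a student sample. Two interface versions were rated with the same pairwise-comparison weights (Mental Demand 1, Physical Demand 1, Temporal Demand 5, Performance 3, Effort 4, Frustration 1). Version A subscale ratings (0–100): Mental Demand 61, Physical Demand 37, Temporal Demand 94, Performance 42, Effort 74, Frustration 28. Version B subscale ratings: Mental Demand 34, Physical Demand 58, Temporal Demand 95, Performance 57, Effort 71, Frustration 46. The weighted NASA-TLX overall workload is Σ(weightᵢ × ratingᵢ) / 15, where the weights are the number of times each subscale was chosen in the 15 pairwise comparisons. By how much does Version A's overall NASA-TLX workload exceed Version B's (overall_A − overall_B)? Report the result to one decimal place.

-3.3

Version A weighted sum = 1·61 + 1·37 + 5·94 + 3·42 + 4·74 + 1·28 = 61 + 37 + 470 + 126 + 296 + 28 = 1018; overall_A = 1018/15 = 67.8667.
Version B weighted sum = 1·34 + 1·58 + 5·95 + 3·57 + 4·71 + 1·46 = 34 + 58 + 475 + 171 + 284 + 46 = 1068; overall_B = 1068/15 = 71.2000.
Difference = 67.8667 − 71.2000 = -3.3333 ≈ -3.3.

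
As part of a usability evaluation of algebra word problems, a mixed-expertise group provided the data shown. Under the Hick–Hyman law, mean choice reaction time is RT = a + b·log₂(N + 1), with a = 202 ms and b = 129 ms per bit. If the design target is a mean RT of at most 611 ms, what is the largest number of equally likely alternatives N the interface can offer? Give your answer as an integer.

Set 202 + 129·log₂(N + 1) ≤ 611.
log₂(N + 1) ≤ (611 − 202) / 129 = 3.1705.
N + 1 ≤ 2^3.1705 = 9.0036.
N ≤ 8.0036, so the largest integer N is 8.

8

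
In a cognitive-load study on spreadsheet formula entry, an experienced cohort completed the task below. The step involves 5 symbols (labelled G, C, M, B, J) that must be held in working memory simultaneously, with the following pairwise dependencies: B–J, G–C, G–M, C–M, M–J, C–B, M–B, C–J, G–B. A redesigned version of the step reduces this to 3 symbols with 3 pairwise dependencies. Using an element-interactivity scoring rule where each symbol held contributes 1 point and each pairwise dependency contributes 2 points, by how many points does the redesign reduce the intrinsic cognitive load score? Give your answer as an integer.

14

Original: 5 × 1 + 9 × 2 = 5 + 18 = 23.
Redesigned: 3 × 1 + 3 × 2 = 3 + 6 = 9.
Reduction = 23 − 9 = 14.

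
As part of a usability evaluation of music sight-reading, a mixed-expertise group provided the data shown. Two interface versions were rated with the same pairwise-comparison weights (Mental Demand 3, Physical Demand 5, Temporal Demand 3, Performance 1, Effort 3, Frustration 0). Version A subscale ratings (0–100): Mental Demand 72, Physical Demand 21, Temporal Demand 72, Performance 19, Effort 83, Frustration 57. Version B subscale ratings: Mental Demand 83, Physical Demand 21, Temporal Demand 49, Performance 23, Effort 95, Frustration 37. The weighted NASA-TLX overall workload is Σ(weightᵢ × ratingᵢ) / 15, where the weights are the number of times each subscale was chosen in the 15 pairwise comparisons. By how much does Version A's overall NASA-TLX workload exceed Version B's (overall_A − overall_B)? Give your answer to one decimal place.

Version A weighted sum = 3·72 + 5·21 + 3·72 + 1·19 + 3·83 + 0·57 = 216 + 105 + 216 + 19 + 249 + 0 = 805; overall_A = 805/15 = 53.6667.
Version B weighted sum = 3·83 + 5·21 + 3·49 + 1·23 + 3·95 + 0·37 = 249 + 105 + 147 + 23 + 285 + 0 = 809; overall_B = 809/15 = 53.9333.
Difference = 53.6667 − 53.9333 = -0.2666 ≈ -0.3.

-0.3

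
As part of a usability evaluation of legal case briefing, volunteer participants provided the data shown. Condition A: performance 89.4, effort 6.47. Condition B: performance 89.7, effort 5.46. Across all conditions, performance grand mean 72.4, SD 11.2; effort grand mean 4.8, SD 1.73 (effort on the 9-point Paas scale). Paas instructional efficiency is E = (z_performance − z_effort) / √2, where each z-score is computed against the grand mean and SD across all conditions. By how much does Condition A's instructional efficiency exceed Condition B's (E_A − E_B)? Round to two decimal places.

Condition A: z_P = (89.4 − 72.4)/11.2 = 1.5179; z_E = (6.47 − 4.8)/1.73 = 0.9653; E_A = (1.5179 − 0.9653)/√2 = 0.3907.
Condition B: z_P = (89.7 − 72.4)/11.2 = 1.5446; z_E = (5.46 − 4.8)/1.73 = 0.3815; E_B = (1.5446 − 0.3815)/√2 = 0.8224.
E_A − E_B = 0.3907 − 0.8224 = -0.4317 ≈ -0.43.

-0.43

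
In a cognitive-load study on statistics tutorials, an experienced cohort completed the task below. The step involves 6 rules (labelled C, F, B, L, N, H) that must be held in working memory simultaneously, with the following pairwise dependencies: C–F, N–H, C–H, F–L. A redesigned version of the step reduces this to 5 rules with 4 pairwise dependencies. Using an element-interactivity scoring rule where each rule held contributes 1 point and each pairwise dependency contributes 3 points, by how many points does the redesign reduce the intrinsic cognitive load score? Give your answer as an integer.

1

Original: 6 × 1 + 4 × 3 = 6 + 12 = 18.
Redesigned: 5 × 1 + 4 × 3 = 5 + 12 = 17.
Reduction = 18 − 17 = 1.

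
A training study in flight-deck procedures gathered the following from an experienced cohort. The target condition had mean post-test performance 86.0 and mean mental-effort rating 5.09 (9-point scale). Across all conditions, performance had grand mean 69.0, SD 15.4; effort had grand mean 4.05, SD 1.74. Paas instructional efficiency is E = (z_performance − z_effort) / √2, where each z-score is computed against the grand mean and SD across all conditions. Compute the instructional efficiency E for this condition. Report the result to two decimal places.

0.36

z_performance = (86.0 − 69.0) / 15.4 = 17.0000 / 15.4 = 1.1039.
z_effort = (5.09 − 4.05) / 1.74 = 1.0400 / 1.74 = 0.5977.
z_P − z_E = 1.1039 − 0.5977 = 0.5062.
E = 0.5062 / √2 = 0.5062 / 1.41421 = 0.3579 ≈ 0.36.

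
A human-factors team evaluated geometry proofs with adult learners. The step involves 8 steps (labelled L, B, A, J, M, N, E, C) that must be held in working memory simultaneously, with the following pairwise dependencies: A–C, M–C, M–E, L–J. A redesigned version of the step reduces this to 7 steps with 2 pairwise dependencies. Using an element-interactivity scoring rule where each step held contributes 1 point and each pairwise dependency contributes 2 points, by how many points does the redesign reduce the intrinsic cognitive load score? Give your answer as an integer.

Original: 8 × 1 + 4 × 2 = 8 + 8 = 16.
Redesigned: 7 × 1 + 2 × 2 = 7 + 4 = 11.
Reduction = 16 − 11 = 5.

5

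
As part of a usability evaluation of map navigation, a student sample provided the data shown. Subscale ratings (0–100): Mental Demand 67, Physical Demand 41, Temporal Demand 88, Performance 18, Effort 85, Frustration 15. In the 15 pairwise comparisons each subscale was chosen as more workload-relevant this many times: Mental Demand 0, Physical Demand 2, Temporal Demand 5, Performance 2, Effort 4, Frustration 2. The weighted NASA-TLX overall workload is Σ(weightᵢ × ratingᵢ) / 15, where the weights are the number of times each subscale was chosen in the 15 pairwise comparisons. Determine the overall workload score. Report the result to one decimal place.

The tallies are the weights (they sum to 15).
Weighted sum = 0·67 + 2·41 + 5·88 + 2·18 + 4·85 + 2·15
            = 0 + 82 + 440 + 36 + 340 + 30 = 928.
Overall workload = 928 / 15 = 61.8667 ≈ 61.9.

61.9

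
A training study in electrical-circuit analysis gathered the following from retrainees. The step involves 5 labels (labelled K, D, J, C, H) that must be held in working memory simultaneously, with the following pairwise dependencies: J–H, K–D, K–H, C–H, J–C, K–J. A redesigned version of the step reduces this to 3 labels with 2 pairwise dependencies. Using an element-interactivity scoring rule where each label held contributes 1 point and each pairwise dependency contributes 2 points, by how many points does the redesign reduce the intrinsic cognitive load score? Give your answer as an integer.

Original: 5 × 1 + 6 × 2 = 5 + 12 = 17.
Redesigned: 3 × 1 + 2 × 2 = 3 + 4 = 7.
Reduction = 17 − 7 = 10.

10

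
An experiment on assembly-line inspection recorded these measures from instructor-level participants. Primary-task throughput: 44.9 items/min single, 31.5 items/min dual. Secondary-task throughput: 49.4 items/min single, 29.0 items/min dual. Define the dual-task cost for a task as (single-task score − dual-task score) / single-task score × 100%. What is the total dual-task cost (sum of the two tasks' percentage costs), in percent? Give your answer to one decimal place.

71.1

Primary cost = (44.9 − 31.5) / 44.9 × 100% = 29.8441%.
Secondary cost = (49.4 − 29.0) / 49.4 × 100% = 41.2955%.
Total = 29.8441% + 41.2955% = 71.1396% ≈ 71.1%.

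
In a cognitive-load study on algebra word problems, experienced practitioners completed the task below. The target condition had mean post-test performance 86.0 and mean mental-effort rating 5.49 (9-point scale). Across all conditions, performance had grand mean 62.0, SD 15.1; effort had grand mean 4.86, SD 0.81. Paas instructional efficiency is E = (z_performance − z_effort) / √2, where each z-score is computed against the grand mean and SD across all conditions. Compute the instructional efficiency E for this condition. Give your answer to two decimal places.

z_performance = (86.0 − 62.0) / 15.1 = 24.0000 / 15.1 = 1.5894.
z_effort = (5.49 − 4.86) / 0.81 = 0.6300 / 0.81 = 0.7778.
z_P − z_E = 1.5894 − 0.7778 = 0.8116.
E = 0.8116 / √2 = 0.8116 / 1.41421 = 0.5739 ≈ 0.57.

0.57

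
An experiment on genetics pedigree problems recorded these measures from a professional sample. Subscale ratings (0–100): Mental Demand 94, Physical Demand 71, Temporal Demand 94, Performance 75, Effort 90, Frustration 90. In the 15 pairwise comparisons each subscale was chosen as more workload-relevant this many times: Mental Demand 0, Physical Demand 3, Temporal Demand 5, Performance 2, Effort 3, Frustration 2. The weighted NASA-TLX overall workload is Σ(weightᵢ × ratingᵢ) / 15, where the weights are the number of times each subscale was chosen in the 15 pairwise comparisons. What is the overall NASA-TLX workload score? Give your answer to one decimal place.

85.5

The tallies are the weights (they sum to 15).
Weighted sum = 0·94 + 3·71 + 5·94 + 2·75 + 3·90 + 2·90
            = 0 + 213 + 470 + 150 + 270 + 180 = 1283.
Overall workload = 1283 / 15 = 85.5333 ≈ 85.5.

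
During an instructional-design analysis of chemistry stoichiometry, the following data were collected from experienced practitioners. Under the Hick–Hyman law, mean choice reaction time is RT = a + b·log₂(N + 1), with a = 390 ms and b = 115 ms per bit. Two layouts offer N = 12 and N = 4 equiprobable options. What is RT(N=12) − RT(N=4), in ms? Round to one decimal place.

158.5

RT(12) = 390 + 115·log₂(13) = 390 + 115·3.7004 = 815.5460 ms.
RT(4) = 390 + 115·log₂(5) = 390 + 115·2.3219 = 657.0185 ms.
Difference = 815.5460 − 657.0185 = 158.5275 ≈ 158.5 ms.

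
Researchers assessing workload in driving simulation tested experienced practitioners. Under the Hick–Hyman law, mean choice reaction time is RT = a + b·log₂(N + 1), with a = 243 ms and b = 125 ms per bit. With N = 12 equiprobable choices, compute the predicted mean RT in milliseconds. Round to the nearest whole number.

log₂(12 + 1) = log₂(13) = 3.7004.
RT = 243 + 125 × 3.7004 = 243 + 462.5500 = 705.5500 ms.
≈ 706 ms.

706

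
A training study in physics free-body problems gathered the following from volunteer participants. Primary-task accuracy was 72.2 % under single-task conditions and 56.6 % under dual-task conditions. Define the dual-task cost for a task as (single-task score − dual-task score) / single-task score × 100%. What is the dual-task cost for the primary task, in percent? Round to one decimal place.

Cost = (72.2 − 56.6) / 72.2 × 100%
     = 15.6000 / 72.2 × 100% = 21.6066%.
≈ 21.6%.

21.6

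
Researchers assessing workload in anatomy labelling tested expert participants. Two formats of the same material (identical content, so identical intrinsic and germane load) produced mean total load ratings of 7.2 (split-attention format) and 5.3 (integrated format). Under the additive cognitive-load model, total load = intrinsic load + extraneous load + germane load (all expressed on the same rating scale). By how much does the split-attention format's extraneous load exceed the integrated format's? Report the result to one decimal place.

Intrinsic and germane load are equal across formats, so the difference in total load equals the difference in extraneous load.
Extraneous-load difference = 7.2 − 5.3 = 1.9.

1.9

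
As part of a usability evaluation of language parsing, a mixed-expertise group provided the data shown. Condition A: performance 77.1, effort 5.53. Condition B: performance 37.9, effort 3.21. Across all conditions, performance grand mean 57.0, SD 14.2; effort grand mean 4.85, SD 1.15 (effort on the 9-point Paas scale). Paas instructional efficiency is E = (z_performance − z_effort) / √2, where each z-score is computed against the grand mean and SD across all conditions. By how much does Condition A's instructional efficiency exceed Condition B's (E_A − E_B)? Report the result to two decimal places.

Condition A: z_P = (77.1 − 57.0)/14.2 = 1.4155; z_E = (5.53 − 4.85)/1.15 = 0.5913; E_A = (1.4155 − 0.5913)/√2 = 0.5828.
Condition B: z_P = (37.9 − 57.0)/14.2 = -1.3451; z_E = (3.21 − 4.85)/1.15 = -1.4261; E_B = (-1.3451 − (-1.4261))/√2 = 0.0573.
E_A − E_B = 0.5828 − 0.0573 = 0.5255 ≈ 0.53.

0.53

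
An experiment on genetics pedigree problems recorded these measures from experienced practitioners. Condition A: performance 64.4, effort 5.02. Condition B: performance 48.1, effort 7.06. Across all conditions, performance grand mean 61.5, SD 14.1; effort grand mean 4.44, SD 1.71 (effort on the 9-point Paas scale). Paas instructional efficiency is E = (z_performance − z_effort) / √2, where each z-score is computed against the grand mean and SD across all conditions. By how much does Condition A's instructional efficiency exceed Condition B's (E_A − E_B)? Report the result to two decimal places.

Condition A: z_P = (64.4 − 61.5)/14.1 = 0.2057; z_E = (5.02 − 4.44)/1.71 = 0.3392; E_A = (0.2057 − 0.3392)/√2 = -0.0944.
Condition B: z_P = (48.1 − 61.5)/14.1 = -0.9504; z_E = (7.06 − 4.44)/1.71 = 1.5322; E_B = (-0.9504 − 1.5322)/√2 = -1.7555.
E_A − E_B = -0.0944 − (-1.7555) = 1.6611 ≈ 1.66.

1.66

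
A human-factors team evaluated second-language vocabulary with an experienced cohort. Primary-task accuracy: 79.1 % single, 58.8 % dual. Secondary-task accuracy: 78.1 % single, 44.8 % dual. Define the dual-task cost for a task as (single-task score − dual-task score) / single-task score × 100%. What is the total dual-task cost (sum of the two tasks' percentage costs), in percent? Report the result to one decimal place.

Primary cost = (79.1 − 58.8) / 79.1 × 100% = 25.6637%.
Secondary cost = (78.1 − 44.8) / 78.1 × 100% = 42.6376%.
Total = 25.6637% + 42.6376% = 68.3013% ≈ 68.3%.

68.3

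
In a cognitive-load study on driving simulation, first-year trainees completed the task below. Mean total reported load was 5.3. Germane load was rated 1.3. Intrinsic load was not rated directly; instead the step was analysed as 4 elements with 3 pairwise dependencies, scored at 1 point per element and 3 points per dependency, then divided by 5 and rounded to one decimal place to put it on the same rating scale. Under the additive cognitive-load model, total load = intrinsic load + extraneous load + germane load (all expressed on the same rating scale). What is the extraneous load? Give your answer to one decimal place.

Intrinsic (element-interactivity): (4 × 1 + 3 × 3) / 5 = 13 / 5 = 2.6000 → 2.6.
extraneous load = total − intrinsic − germane
             = 5.3 − 2.6 − 1.3 = 1.4.

1.4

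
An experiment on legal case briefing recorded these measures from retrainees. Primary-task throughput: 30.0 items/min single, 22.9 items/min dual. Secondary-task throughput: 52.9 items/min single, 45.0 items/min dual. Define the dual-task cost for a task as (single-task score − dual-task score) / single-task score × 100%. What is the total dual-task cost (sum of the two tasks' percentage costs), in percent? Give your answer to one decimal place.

38.6

Primary cost = (30.0 − 22.9) / 30.0 × 100% = 23.6667%.
Secondary cost = (52.9 − 45.0) / 52.9 × 100% = 14.9338%.
Total = 23.6667% + 14.9338% = 38.6005% ≈ 38.6%.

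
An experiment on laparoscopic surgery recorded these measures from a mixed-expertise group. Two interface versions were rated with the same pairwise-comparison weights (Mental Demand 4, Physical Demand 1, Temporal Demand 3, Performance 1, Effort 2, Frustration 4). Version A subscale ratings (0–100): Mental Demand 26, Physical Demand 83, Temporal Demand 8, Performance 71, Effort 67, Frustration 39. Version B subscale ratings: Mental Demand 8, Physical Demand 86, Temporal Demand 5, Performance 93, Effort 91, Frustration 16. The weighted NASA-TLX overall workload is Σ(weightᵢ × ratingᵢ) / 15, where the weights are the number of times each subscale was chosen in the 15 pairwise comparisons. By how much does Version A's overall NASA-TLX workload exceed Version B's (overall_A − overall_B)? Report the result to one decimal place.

6.7

Version A weighted sum = 4·26 + 1·83 + 3·8 + 1·71 + 2·67 + 4·39 = 104 + 83 + 24 + 71 + 134 + 156 = 572; overall_A = 572/15 = 38.1333.
Version B weighted sum = 4·8 + 1·86 + 3·5 + 1·93 + 2·91 + 4·16 = 32 + 86 + 15 + 93 + 182 + 64 = 472; overall_B = 472/15 = 31.4667.
Difference = 38.1333 − 31.4667 = 6.6666 ≈ 6.7.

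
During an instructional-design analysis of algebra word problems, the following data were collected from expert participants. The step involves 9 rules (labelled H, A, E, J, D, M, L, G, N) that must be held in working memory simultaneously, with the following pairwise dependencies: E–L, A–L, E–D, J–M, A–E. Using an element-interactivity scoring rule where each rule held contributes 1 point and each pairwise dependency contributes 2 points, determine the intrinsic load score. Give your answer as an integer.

19

Count of rules held simultaneously: 9.
Count of pairwise dependencies listed: 5.
Element contribution: 9 × 1 = 9.
Interaction contribution: 5 × 2 = 10.
Intrinsic load = 9 + 10 = 19.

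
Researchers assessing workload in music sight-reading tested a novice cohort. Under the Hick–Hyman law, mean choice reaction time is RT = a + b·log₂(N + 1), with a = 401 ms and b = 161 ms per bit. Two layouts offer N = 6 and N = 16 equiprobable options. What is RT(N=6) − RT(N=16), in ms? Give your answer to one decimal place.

-206.1

RT(6) = 401 + 161·log₂(7) = 401 + 161·2.8074 = 852.9914 ms.
RT(16) = 401 + 161·log₂(17) = 401 + 161·4.0875 = 1059.0875 ms.
Difference = 852.9914 − 1059.0875 = -206.0961 ≈ -206.1 ms.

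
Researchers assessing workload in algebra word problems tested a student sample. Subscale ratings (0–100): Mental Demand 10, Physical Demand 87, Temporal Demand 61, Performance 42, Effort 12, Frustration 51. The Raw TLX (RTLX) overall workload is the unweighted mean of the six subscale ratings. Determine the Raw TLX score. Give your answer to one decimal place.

43.8

Sum of ratings = 10 + 87 + 61 + 42 + 12 + 51 = 263.
RTLX = 263 / 6 = 43.8333 ≈ 43.8.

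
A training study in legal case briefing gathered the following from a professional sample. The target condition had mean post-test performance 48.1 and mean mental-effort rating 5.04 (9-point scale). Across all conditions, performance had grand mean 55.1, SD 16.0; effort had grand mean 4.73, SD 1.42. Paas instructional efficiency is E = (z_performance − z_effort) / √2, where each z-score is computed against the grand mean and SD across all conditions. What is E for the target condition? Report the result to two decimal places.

-0.46

z_performance = (48.1 − 55.1) / 16.0 = -7.0000 / 16.0 = -0.4375.
z_effort = (5.04 − 4.73) / 1.42 = 0.3100 / 1.42 = 0.2183.
z_P − z_E = -0.4375 − 0.2183 = -0.6558.
E = -0.6558 / √2 = -0.6558 / 1.41421 = -0.4637 ≈ -0.46.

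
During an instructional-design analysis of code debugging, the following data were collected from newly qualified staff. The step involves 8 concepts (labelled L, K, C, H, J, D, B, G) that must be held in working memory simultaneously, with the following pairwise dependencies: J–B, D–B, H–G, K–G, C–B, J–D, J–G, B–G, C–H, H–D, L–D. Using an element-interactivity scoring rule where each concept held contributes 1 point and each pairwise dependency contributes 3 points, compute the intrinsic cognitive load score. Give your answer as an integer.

41

Count of concepts held simultaneously: 8.
Count of pairwise dependencies listed: 11.
Element contribution: 8 × 1 = 8.
Interaction contribution: 11 × 3 = 33.
Intrinsic load = 8 + 33 = 41.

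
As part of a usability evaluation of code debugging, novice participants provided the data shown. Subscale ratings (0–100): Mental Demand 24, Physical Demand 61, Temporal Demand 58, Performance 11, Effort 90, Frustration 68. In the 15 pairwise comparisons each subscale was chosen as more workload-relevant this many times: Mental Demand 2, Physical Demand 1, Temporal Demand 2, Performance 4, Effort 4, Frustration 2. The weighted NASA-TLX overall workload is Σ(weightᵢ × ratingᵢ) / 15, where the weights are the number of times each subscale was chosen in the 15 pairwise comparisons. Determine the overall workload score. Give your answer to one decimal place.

51.0

The tallies are the weights (they sum to 15).
Weighted sum = 2·24 + 1·61 + 2·58 + 4·11 + 4·90 + 2·68
            = 48 + 61 + 116 + 44 + 360 + 136 = 765.
Overall workload = 765 / 15 = 51.0000 ≈ 51.0.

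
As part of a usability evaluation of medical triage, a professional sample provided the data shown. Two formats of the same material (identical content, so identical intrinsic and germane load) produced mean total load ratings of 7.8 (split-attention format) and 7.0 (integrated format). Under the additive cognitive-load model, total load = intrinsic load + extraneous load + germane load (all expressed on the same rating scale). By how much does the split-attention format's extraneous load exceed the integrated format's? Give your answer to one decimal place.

Intrinsic and germane load are equal across formats, so the difference in total load equals the difference in extraneous load.
Extraneous-load difference = 7.8 − 7.0 = 0.8.

0.8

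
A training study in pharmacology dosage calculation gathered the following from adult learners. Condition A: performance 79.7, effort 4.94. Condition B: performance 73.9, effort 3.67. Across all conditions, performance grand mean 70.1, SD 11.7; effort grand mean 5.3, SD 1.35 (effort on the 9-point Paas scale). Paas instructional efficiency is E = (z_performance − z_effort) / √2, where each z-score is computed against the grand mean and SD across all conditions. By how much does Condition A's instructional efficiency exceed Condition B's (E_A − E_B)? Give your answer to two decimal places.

Condition A: z_P = (79.7 − 70.1)/11.7 = 0.8205; z_E = (4.94 − 5.3)/1.35 = -0.2667; E_A = (0.8205 − (-0.2667))/√2 = 0.7688.
Condition B: z_P = (73.9 − 70.1)/11.7 = 0.3248; z_E = (3.67 − 5.3)/1.35 = -1.2074; E_B = (0.3248 − (-1.2074))/√2 = 1.0834.
E_A − E_B = 0.7688 − 1.0834 = -0.3146 ≈ -0.31.

-0.31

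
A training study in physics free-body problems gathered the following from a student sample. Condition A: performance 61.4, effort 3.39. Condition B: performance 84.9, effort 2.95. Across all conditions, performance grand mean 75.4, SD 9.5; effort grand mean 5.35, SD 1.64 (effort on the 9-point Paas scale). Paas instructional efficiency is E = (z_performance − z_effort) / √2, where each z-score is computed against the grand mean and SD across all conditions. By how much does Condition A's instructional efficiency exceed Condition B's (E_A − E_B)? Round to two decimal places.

-1.94

Condition A: z_P = (61.4 − 75.4)/9.5 = -1.4737; z_E = (3.39 − 5.35)/1.64 = -1.1951; E_A = (-1.4737 − (-1.1951))/√2 = -0.1970.
Condition B: z_P = (84.9 − 75.4)/9.5 = 1.0000; z_E = (2.95 − 5.35)/1.64 = -1.4634; E_B = (1.0000 − (-1.4634))/√2 = 1.7419.
E_A − E_B = -0.1970 − 1.7419 = -1.9389 ≈ -1.94.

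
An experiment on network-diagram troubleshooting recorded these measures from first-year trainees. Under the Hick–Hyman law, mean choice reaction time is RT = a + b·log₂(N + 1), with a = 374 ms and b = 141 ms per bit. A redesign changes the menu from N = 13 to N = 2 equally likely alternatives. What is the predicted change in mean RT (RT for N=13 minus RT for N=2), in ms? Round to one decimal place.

313.4

RT(13) = 374 + 141·log₂(14) = 374 + 141·3.8074 = 910.8434 ms.
RT(2) = 374 + 141·log₂(3) = 374 + 141·1.5850 = 597.4850 ms.
Difference = 910.8434 − 597.4850 = 313.3584 ≈ 313.4 ms.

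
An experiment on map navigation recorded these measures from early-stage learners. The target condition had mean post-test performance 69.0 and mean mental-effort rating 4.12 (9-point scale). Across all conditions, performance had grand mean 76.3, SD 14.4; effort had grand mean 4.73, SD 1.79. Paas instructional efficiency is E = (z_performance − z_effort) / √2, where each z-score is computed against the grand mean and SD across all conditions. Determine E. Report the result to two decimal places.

-0.12

z_performance = (69.0 − 76.3) / 14.4 = -7.3000 / 14.4 = -0.5069.
z_effort = (4.12 − 4.73) / 1.79 = -0.6100 / 1.79 = -0.3408.
z_P − z_E = -0.5069 − (-0.3408) = -0.1661.
E = -0.1661 / √2 = -0.1661 / 1.41421 = -0.1175 ≈ -0.12.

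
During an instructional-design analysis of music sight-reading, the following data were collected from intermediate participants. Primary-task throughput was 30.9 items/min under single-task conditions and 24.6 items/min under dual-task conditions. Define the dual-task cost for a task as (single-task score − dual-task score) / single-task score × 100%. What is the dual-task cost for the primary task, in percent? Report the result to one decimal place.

20.4

Cost = (30.9 − 24.6) / 30.9 × 100%
     = 6.3000 / 30.9 × 100% = 20.3883%.
≈ 20.4%.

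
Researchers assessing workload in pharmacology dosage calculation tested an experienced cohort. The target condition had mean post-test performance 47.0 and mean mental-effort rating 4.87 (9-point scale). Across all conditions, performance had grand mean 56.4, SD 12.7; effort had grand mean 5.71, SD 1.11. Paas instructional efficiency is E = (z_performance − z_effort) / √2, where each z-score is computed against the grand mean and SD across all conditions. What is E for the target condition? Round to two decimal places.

z_performance = (47.0 − 56.4) / 12.7 = -9.4000 / 12.7 = -0.7402.
z_effort = (4.87 − 5.71) / 1.11 = -0.8400 / 1.11 = -0.7568.
z_P − z_E = -0.7402 − (-0.7568) = 0.0166.
E = 0.0166 / √2 = 0.0166 / 1.41421 = 0.0117 ≈ 0.01.

0.01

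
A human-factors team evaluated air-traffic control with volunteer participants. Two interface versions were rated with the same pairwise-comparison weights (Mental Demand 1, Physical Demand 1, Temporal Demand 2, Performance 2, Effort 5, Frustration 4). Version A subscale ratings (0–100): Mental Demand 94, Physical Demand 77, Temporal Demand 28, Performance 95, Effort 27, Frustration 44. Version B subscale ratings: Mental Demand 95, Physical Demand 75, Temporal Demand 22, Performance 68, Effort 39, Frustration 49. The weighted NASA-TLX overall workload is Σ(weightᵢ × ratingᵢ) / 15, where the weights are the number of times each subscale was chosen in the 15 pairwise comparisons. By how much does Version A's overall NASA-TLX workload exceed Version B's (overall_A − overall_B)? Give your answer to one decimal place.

-0.9

Version A weighted sum = 1·94 + 1·77 + 2·28 + 2·95 + 5·27 + 4·44 = 94 + 77 + 56 + 190 + 135 + 176 = 728; overall_A = 728/15 = 48.5333.
Version B weighted sum = 1·95 + 1·75 + 2·22 + 2·68 + 5·39 + 4·49 = 95 + 75 + 44 + 136 + 195 + 196 = 741; overall_B = 741/15 = 49.4000.
Difference = 48.5333 − 49.4000 = -0.8667 ≈ -0.9.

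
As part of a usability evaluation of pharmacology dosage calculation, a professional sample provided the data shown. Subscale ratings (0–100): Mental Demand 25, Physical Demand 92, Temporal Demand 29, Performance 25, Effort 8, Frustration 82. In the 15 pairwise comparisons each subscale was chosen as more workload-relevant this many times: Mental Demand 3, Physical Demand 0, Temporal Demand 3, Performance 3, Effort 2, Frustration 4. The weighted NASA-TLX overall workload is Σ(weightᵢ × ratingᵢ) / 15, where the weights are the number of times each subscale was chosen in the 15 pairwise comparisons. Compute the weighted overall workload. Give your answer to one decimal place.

38.7

The tallies are the weights (they sum to 15).
Weighted sum = 3·25 + 0·92 + 3·29 + 3·25 + 2·8 + 4·82
            = 75 + 0 + 87 + 75 + 16 + 328 = 581.
Overall workload = 581 / 15 = 38.7333 ≈ 38.7.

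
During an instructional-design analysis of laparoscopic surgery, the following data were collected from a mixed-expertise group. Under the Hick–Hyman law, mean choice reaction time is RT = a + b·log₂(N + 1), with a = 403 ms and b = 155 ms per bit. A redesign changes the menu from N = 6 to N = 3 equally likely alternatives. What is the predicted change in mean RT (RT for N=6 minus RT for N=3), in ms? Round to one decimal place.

125.1

RT(6) = 403 + 155·log₂(7) = 403 + 155·2.8074 = 838.1470 ms.
RT(3) = 403 + 155·log₂(4) = 403 + 155·2.0000 = 713.0000 ms.
Difference = 838.1470 − 713.0000 = 125.1470 ≈ 125.1 ms.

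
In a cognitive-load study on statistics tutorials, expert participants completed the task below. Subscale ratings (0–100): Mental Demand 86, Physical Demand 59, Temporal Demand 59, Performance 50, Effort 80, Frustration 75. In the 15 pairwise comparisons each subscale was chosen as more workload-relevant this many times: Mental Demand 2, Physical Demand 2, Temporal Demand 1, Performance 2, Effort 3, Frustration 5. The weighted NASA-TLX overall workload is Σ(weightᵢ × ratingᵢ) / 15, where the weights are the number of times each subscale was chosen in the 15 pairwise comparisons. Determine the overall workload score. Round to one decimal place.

The tallies are the weights (they sum to 15).
Weighted sum = 2·86 + 2·59 + 1·59 + 2·50 + 3·80 + 5·75
            = 172 + 118 + 59 + 100 + 240 + 375 = 1064.
Overall workload = 1064 / 15 = 70.9333 ≈ 70.9.

70.9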